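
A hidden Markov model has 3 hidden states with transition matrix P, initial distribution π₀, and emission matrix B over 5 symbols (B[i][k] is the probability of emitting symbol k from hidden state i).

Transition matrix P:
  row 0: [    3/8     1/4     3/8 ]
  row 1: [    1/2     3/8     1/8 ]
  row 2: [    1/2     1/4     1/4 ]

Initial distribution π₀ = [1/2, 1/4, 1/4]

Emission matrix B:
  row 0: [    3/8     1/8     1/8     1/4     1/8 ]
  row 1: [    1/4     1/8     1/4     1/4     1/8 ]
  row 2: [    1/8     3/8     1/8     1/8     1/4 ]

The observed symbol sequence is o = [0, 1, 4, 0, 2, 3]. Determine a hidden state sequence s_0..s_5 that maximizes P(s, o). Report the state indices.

t=0: δ = [1.875e-01, 6.250e-02, 3.125e-02]  (obs o_0=0)
t=1: δ = [8.789e-03, 5.859e-03, 2.637e-02]  ψ = [0, 0, 0]  (obs o_1=1)
t=2: δ = [1.648e-03, 8.240e-04, 1.648e-03]  ψ = [2, 2, 2]  (obs o_2=4)
t=3: δ = [3.090e-04, 1.030e-04, 7.725e-05]  ψ = [2, 0, 0]  (obs o_3=0)
t=4: δ = [1.448e-05, 1.931e-05, 1.448e-05]  ψ = [0, 0, 0]  (obs o_4=2)
t=5: δ = [2.414e-06, 1.810e-06, 6.789e-07]  ψ = [1, 1, 0]  (obs o_5=3)
backtrack: best end state = 0; path = [0, 2, 2, 0, 1, 0]

path = [0, 2, 2, 0, 1, 0]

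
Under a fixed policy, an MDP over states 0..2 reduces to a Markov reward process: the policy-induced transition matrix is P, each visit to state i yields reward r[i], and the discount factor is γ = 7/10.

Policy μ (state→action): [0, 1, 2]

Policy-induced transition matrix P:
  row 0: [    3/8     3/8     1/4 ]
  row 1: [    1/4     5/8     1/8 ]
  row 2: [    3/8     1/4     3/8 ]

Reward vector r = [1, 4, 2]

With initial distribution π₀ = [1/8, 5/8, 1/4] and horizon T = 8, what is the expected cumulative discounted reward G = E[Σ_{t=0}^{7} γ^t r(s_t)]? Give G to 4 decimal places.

G = 8.7954

t=0: π = [0.1250, 0.6250, 0.2500], E[r] = 3.1250, γ^t·E[r] = 3.125000, running G = 3.125000
t=1: π = [0.2969, 0.5000, 0.2031], E[r] = 2.7031, γ^t·E[r] = 1.892188, running G = 5.017188
t=2: π = [0.3125, 0.4746, 0.2129], E[r] = 2.6367, γ^t·E[r] = 1.291992, running G = 6.309180
t=3: π = [0.3157, 0.4670, 0.2173], E[r] = 2.6184, γ^t·E[r] = 0.898114, running G = 7.207294
t=4: π = [0.3166, 0.4646, 0.2188], E[r] = 2.6126, γ^t·E[r] = 0.627280, running G = 7.834574
t=5: π = [0.3169, 0.4638, 0.2193], E[r] = 2.6107, γ^t·E[r] = 0.438777, running G = 8.273351
t=6: π = [0.3170, 0.4635, 0.2194], E[r] = 2.6101, γ^t·E[r] = 0.307071, running G = 8.580422
t=7: π = [0.3171, 0.4635, 0.2195], E[r] = 2.6099, γ^t·E[r] = 0.214933, running G = 8.795354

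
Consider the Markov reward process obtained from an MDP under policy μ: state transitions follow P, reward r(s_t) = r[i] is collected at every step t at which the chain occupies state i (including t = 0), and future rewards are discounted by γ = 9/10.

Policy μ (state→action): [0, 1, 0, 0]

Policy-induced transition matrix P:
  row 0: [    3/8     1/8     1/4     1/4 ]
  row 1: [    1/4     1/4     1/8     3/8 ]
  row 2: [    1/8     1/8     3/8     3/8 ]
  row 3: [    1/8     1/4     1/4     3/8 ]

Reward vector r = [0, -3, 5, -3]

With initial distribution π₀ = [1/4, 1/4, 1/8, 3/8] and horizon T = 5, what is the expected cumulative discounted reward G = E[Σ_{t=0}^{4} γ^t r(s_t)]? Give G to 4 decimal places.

t=0: π = [0.2500, 0.2500, 0.1250, 0.3750], E[r] = -1.2500, γ^t·E[r] = -1.250000, running G = -1.250000
t=1: π = [0.2188, 0.2031, 0.2344, 0.3438], E[r] = -0.4688, γ^t·E[r] = -0.421875, running G = -1.671875
t=2: π = [0.2051, 0.1934, 0.2539, 0.3477], E[r] = -0.3535, γ^t·E[r] = -0.286348, running G = -1.958223
t=3: π = [0.2004, 0.1926, 0.2576, 0.3494], E[r] = -0.3381, γ^t·E[r] = -0.246500, running G = -2.204723
t=4: π = [0.1992, 0.1927, 0.2581, 0.3499], E[r] = -0.3375, γ^t·E[r] = -0.221430, running G = -2.426153

G = -2.4262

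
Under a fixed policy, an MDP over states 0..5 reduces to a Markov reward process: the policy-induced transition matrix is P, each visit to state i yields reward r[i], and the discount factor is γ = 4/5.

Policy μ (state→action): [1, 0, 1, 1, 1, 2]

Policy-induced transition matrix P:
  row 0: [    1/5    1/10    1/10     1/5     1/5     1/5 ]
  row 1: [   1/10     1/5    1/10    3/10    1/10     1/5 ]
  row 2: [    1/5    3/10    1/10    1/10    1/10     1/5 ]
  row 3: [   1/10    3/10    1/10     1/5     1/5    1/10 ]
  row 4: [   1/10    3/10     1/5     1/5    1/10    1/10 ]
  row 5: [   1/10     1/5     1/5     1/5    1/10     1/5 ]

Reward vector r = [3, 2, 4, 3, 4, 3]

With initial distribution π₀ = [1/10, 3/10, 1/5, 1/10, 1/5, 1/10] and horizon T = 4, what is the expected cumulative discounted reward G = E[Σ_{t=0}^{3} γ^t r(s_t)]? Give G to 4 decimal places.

t=0: π = [0.1000, 0.3000, 0.2000, 0.1000, 0.2000, 0.1000], E[r] = 3.1000, γ^t·E[r] = 3.100000, running G = 3.100000
t=1: π = [0.1300, 0.2400, 0.1300, 0.2100, 0.1200, 0.1700], E[r] = 3.0100, γ^t·E[r] = 2.408000, running G = 5.508000
t=2: π = [0.1260, 0.2330, 0.1290, 0.2110, 0.1340, 0.1670], E[r] = 3.0300, γ^t·E[r] = 1.939200, running G = 7.447200
t=3: π = [0.1255, 0.2348, 0.1301, 0.2104, 0.1337, 0.1655], E[r] = 3.0290, γ^t·E[r] = 1.550848, running G = 8.998048

G = 8.9980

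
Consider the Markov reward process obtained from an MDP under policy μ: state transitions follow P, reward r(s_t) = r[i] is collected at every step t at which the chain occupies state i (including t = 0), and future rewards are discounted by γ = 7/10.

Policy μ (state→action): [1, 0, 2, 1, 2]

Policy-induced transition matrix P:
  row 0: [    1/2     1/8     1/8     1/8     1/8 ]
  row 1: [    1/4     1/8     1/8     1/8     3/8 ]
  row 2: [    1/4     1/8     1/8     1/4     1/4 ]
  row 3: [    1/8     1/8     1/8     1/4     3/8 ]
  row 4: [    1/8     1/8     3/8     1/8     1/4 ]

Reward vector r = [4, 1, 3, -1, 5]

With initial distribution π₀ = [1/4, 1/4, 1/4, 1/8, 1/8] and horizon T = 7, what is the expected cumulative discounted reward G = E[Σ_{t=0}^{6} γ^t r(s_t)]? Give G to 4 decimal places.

G = 8.3807

t=0: π = [0.2500, 0.2500, 0.2500, 0.1250, 0.1250], E[r] = 2.5000, γ^t·E[r] = 2.500000, running G = 2.500000
t=1: π = [0.2813, 0.1250, 0.1563, 0.1719, 0.2656], E[r] = 2.8750, γ^t·E[r] = 2.012500, running G = 4.512500
t=2: π = [0.2656, 0.1250, 0.1914, 0.1660, 0.2520], E[r] = 2.8555, γ^t·E[r] = 1.399180, running G = 5.911680
t=3: π = [0.2642, 0.1250, 0.1880, 0.1697, 0.2532], E[r] = 2.8418, γ^t·E[r] = 0.974736, running G = 6.886416
t=4: π = [0.2632, 0.1250, 0.1883, 0.1697, 0.2538], E[r] = 2.8420, γ^t·E[r] = 0.682359, running G = 7.568775
t=5: π = [0.2629, 0.1250, 0.1885, 0.1698, 0.2539], E[r] = 2.8417, γ^t·E[r] = 0.477611, running G = 8.046386
t=6: π = [0.2628, 0.1250, 0.1885, 0.1698, 0.2540], E[r] = 2.8416, γ^t·E[r] = 0.334314, running G = 8.380700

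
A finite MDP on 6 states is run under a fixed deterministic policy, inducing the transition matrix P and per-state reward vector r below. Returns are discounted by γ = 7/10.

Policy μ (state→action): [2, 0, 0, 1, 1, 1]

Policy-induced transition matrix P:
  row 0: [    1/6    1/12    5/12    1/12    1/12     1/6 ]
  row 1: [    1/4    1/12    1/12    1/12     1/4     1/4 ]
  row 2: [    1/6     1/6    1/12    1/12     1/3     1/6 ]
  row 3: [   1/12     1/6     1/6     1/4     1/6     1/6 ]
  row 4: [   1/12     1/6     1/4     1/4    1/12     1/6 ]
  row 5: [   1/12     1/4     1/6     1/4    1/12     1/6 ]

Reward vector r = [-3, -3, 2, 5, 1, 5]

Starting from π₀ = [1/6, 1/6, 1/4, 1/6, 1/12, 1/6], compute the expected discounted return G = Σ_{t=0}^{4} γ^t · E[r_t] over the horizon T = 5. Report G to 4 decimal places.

G = 3.6897

t=0: π = [0.1667, 0.1667, 0.2500, 0.1667, 0.0833, 0.1667], E[r] = 1.2500, γ^t·E[r] = 1.250000, running G = 1.250000
t=1: π = [0.1458, 0.1528, 0.1806, 0.1528, 0.1875, 0.1806], E[r] = 1.3194, γ^t·E[r] = 0.923611, running G = 2.173611
t=2: π = [0.1360, 0.1568, 0.1910, 0.1701, 0.1667, 0.1794], E[r] = 1.4178, γ^t·E[r] = 0.694734, running G = 2.868345
t=3: π = [0.1367, 0.1572, 0.1856, 0.1694, 0.1714, 0.1797], E[r] = 1.4063, γ^t·E[r] = 0.482344, running G = 3.350689
t=4: π = [0.1364, 0.1572, 0.1866, 0.1701, 0.1700, 0.1798], E[r] = 1.4118, γ^t·E[r] = 0.338971, running G = 3.689660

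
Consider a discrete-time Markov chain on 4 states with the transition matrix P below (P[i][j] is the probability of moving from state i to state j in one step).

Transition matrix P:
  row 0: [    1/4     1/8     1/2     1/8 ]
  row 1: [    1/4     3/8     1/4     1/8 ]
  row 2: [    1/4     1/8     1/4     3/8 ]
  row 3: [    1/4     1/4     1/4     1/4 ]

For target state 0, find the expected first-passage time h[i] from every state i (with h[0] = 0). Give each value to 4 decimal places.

First-step conditioning: h[0] = 0; for i ≠ 0, h[i] = 1 + Σ_k P[i][k]·h[k].
  h[1] = 1 + 3/8·h[1] + 1/4·h[2] + 1/8·h[3]
  h[2] = 1 + 1/8·h[1] + 1/4·h[2] + 3/8·h[3]
  h[3] = 1 + 1/4·h[1] + 1/4·h[2] + 1/4·h[3]
Solving the 3×3 linear system over states ≠ 0 gives exactly h = [0, 4, 4, 4] (h[0] = 0 is the target).

h = [0.0000, 4.0000, 4.0000, 4.0000]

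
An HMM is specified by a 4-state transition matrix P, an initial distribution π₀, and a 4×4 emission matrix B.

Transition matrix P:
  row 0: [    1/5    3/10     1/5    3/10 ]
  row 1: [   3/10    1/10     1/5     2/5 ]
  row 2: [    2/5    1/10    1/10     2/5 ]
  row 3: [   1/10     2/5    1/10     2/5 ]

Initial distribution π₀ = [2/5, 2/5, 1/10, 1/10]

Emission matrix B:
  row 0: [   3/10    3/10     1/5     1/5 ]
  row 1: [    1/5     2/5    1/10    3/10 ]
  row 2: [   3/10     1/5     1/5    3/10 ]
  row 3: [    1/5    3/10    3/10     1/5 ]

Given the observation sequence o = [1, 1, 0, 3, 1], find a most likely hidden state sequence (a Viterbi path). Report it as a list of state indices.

path = [1, 3, 3, 1, 3]

t=0: δ = [1.200e-01, 1.600e-01, 2.000e-02, 3.000e-02]  (obs o_0=1)
t=1: δ = [1.440e-02, 1.440e-02, 6.400e-03, 1.920e-02]  ψ = [1, 0, 1, 1]  (obs o_1=1)
t=2: δ = [1.296e-03, 1.536e-03, 8.640e-04, 1.536e-03]  ψ = [1, 3, 0, 3]  (obs o_2=0)
t=3: δ = [9.216e-05, 1.843e-04, 9.216e-05, 1.229e-04]  ψ = [1, 3, 1, 1]  (obs o_3=3)
t=4: δ = [1.659e-05, 1.966e-05, 7.373e-06, 2.212e-05]  ψ = [1, 3, 1, 1]  (obs o_4=1)
backtrack: best end state = 3; path = [1, 3, 3, 1, 3]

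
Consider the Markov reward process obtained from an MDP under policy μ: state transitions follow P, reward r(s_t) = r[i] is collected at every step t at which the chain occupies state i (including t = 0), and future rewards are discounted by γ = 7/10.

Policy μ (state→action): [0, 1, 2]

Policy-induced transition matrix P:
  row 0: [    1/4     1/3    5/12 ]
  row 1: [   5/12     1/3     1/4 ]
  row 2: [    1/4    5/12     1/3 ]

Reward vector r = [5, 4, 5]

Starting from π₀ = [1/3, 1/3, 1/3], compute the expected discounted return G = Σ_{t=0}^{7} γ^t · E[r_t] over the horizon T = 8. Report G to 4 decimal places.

t=0: π = [0.3333, 0.3333, 0.3333], E[r] = 4.6667, γ^t·E[r] = 4.666667, running G = 4.666667
t=1: π = [0.3056, 0.3611, 0.3333], E[r] = 4.6389, γ^t·E[r] = 3.247222, running G = 7.913889
t=2: π = [0.3102, 0.3611, 0.3287], E[r] = 4.6389, γ^t·E[r] = 2.273056, running G = 10.186944
t=3: π = [0.3102, 0.3607, 0.3291], E[r] = 4.6393, γ^t·E[r] = 1.591271, running G = 11.778216
t=4: π = [0.3101, 0.3608, 0.3291], E[r] = 4.6392, γ^t·E[r] = 1.113882, running G = 12.892098
t=5: π = [0.3101, 0.3608, 0.3291], E[r] = 4.6392, γ^t·E[r] = 0.779717, running G = 13.671815
t=6: π = [0.3101, 0.3608, 0.3291], E[r] = 4.6392, γ^t·E[r] = 0.545802, running G = 14.217617
t=7: π = [0.3101, 0.3608, 0.3291], E[r] = 4.6392, γ^t·E[r] = 0.382061, running G = 14.599678

G = 14.5997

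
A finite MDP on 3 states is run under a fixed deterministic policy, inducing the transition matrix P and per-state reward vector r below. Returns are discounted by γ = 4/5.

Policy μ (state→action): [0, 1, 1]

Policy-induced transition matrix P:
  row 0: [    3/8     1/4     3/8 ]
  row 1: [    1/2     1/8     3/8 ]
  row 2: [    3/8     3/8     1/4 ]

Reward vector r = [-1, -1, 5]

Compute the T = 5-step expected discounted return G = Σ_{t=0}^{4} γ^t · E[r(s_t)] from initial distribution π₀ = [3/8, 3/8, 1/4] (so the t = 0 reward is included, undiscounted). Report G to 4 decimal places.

t=0: π = [0.3750, 0.3750, 0.2500], E[r] = 0.5000, γ^t·E[r] = 0.500000, running G = 0.500000
t=1: π = [0.4219, 0.2344, 0.3438], E[r] = 1.0625, γ^t·E[r] = 0.850000, running G = 1.350000
t=2: π = [0.4043, 0.2637, 0.3320], E[r] = 0.9922, γ^t·E[r] = 0.635000, running G = 1.985000
t=3: π = [0.4080, 0.2585, 0.3335], E[r] = 1.0010, γ^t·E[r] = 0.512500, running G = 2.497500
t=4: π = [0.4073, 0.2594, 0.3333], E[r] = 0.9999, γ^t·E[r] = 0.409550, running G = 2.907050

G = 2.9071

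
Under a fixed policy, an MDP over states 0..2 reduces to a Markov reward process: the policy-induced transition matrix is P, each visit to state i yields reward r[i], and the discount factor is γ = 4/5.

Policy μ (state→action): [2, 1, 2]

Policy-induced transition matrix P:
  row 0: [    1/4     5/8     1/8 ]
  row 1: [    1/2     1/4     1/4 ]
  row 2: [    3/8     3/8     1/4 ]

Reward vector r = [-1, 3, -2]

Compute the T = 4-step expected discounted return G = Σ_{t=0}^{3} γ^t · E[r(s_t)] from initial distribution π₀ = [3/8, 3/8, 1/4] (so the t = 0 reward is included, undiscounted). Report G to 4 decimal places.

G = 1.1734

t=0: π = [0.3750, 0.3750, 0.2500], E[r] = 0.2500, γ^t·E[r] = 0.250000, running G = 0.250000
t=1: π = [0.3750, 0.4219, 0.2031], E[r] = 0.4844, γ^t·E[r] = 0.387500, running G = 0.637500
t=2: π = [0.3809, 0.4160, 0.2031], E[r] = 0.4609, γ^t·E[r] = 0.295000, running G = 0.932500
t=3: π = [0.3794, 0.4182, 0.2024], E[r] = 0.4705, γ^t·E[r] = 0.240875, running G = 1.173375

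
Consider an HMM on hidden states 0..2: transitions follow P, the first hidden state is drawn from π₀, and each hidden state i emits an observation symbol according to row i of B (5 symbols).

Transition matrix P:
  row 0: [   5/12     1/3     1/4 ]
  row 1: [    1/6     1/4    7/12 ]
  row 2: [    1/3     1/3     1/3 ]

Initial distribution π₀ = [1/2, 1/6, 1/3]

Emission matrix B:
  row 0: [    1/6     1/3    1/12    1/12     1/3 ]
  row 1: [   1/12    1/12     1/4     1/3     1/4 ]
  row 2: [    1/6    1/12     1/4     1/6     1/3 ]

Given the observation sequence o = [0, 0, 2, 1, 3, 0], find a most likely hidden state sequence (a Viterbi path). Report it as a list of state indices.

t=0: δ = [8.333e-02, 1.389e-02, 5.556e-02]  (obs o_0=0)
t=1: δ = [5.787e-03, 2.315e-03, 3.472e-03]  ψ = [0, 0, 0]  (obs o_1=0)
t=2: δ = [2.009e-04, 4.823e-04, 3.617e-04]  ψ = [0, 0, 0]  (obs o_2=2)
t=3: δ = [4.019e-05, 1.005e-05, 2.344e-05]  ψ = [2, 1, 1]  (obs o_3=1)
t=4: δ = [1.395e-06, 4.465e-06, 1.674e-06]  ψ = [0, 0, 0]  (obs o_4=3)
t=5: δ = [1.240e-07, 9.303e-08, 4.341e-07]  ψ = [1, 1, 1]  (obs o_5=0)
backtrack: best end state = 2; path = [0, 0, 2, 0, 1, 2]

path = [0, 0, 2, 0, 1, 2]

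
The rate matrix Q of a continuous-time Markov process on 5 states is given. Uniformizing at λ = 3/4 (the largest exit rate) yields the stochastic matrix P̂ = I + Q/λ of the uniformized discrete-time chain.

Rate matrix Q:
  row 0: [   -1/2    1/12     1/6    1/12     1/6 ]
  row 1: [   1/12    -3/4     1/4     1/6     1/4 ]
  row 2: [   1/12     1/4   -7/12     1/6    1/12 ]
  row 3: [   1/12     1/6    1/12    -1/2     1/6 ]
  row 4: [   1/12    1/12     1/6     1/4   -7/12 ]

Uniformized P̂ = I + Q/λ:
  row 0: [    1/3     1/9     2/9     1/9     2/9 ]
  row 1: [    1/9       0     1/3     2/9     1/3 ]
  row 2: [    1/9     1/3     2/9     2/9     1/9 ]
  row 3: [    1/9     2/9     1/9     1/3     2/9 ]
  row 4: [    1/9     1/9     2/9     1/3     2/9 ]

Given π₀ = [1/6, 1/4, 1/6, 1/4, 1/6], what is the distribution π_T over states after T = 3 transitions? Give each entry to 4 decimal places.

π = [0.1431, 0.1677, 0.2125, 0.2588, 0.2179]

t=0: π = [0.1667, 0.2500, 0.1667, 0.2500, 0.1667]
t=1: π = [0.1481, 0.1481, 0.2222, 0.2500, 0.2315]
t=2: π = [0.1440, 0.1718, 0.2109, 0.2593, 0.2140]
t=3: π = [0.1431, 0.1677, 0.2125, 0.2588, 0.2179]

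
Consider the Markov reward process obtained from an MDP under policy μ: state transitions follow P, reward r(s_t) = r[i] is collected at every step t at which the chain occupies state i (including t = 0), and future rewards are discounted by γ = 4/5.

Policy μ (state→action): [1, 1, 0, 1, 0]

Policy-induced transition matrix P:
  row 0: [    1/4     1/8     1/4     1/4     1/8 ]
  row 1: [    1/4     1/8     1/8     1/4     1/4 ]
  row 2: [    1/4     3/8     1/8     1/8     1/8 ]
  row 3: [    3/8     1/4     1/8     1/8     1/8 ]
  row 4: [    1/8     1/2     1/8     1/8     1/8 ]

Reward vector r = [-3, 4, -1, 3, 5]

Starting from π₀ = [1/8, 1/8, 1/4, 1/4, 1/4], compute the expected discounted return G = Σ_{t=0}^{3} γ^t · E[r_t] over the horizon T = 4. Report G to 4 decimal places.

G = 4.7325

t=0: π = [0.1250, 0.1250, 0.2500, 0.2500, 0.2500], E[r] = 1.8750, γ^t·E[r] = 1.875000, running G = 1.875000
t=1: π = [0.2500, 0.3125, 0.1406, 0.1563, 0.1406], E[r] = 1.5313, γ^t·E[r] = 1.225000, running G = 3.100000
t=2: π = [0.2520, 0.2324, 0.1563, 0.1953, 0.1641], E[r] = 1.4238, γ^t·E[r] = 0.911250, running G = 4.011250
t=3: π = [0.2539, 0.2500, 0.1565, 0.1855, 0.1541], E[r] = 1.4087, γ^t·E[r] = 0.721250, running G = 4.732500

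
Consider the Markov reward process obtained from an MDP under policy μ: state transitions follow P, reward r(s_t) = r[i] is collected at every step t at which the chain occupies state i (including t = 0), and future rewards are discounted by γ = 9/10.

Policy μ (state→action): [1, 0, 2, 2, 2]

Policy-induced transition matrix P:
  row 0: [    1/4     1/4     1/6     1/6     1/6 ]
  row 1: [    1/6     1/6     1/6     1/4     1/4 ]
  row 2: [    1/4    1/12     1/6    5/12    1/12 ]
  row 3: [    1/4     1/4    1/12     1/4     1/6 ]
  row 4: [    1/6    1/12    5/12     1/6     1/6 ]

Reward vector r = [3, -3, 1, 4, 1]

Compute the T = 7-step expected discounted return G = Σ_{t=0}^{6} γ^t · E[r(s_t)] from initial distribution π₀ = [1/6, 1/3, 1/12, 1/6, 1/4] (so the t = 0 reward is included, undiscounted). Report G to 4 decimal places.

G = 6.7407

t=0: π = [0.1667, 0.3333, 0.0833, 0.1667, 0.2500], E[r] = 0.5000, γ^t·E[r] = 0.500000, running G = 0.500000
t=1: π = [0.2014, 0.1667, 0.2153, 0.2292, 0.1875], E[r] = 1.4236, γ^t·E[r] = 1.281250, running G = 1.781250
t=2: π = [0.2205, 0.1690, 0.1944, 0.2535, 0.1626], E[r] = 1.5255, γ^t·E[r] = 1.235625, running G = 3.016875
t=3: π = [0.2224, 0.1764, 0.1862, 0.2505, 0.1645], E[r] = 1.4905, γ^t·E[r] = 1.086609, running G = 4.103484
t=4: π = [0.2216, 0.1768, 0.1869, 0.2488, 0.1659], E[r] = 1.4822, γ^t·E[r] = 0.972456, running G = 5.075941
t=5: π = [0.2214, 0.1765, 0.1874, 0.2489, 0.1658], E[r] = 1.4836, γ^t·E[r] = 0.876065, running G = 5.952006
t=6: π = [0.2215, 0.1764, 0.1874, 0.2490, 0.1658], E[r] = 1.4841, γ^t·E[r] = 0.788731, running G = 6.740737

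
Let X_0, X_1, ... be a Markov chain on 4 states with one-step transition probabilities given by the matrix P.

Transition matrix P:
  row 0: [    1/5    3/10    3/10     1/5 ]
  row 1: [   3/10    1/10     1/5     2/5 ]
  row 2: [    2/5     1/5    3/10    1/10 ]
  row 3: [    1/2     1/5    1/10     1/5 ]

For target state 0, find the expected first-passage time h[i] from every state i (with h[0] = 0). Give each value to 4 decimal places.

First-step conditioning: h[0] = 0; for i ≠ 0, h[i] = 1 + Σ_k P[i][k]·h[k].
  h[1] = 1 + 1/10·h[1] + 1/5·h[2] + 2/5·h[3]
  h[2] = 1 + 1/5·h[1] + 3/10·h[2] + 1/10·h[3]
  h[3] = 1 + 1/5·h[1] + 1/10·h[2] + 1/5·h[3]
Solving the 3×3 linear system over states ≠ 0 gives exactly h = [0, 210/79, 198/79, 176/79] (h[0] = 0 is the target).

h = [0.0000, 2.6582, 2.5063, 2.2278]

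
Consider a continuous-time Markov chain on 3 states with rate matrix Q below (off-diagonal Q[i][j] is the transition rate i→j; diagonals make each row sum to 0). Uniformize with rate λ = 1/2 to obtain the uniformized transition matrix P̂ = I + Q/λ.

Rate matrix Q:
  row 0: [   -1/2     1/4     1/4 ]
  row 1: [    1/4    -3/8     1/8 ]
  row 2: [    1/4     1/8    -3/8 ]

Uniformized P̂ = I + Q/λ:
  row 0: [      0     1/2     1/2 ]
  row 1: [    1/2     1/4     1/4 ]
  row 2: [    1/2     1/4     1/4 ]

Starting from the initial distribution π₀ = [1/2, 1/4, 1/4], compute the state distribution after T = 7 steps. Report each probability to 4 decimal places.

t=0: π = [0.5000, 0.2500, 0.2500]
t=1: π = [0.2500, 0.3750, 0.3750]
t=2: π = [0.3750, 0.3125, 0.3125]
t=3: π = [0.3125, 0.3438, 0.3438]
t=4: π = [0.3438, 0.3281, 0.3281]
t=5: π = [0.3281, 0.3359, 0.3359]
t=6: π = [0.3359, 0.3320, 0.3320]
t=7: π = [0.3320, 0.3340, 0.3340]

π = [0.3320, 0.3340, 0.3340]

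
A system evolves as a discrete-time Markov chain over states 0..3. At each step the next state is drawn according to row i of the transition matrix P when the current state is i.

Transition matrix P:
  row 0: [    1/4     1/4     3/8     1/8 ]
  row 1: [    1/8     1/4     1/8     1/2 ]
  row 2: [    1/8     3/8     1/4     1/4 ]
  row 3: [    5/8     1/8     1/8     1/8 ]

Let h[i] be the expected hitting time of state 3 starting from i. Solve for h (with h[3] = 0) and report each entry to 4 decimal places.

First-step conditioning: h[3] = 0; for i ≠ 3, h[i] = 1 + Σ_k P[i][k]·h[k].
  h[0] = 1 + 1/4·h[0] + 1/4·h[1] + 3/8·h[2]
  h[1] = 1 + 1/8·h[0] + 1/4·h[1] + 1/8·h[2]
  h[2] = 1 + 1/8·h[0] + 3/8·h[1] + 1/4·h[2]
Solving the 3×3 linear system over states ≠ 3 gives exactly h = [592/157, 392/157, 504/157, 0] (h[3] = 0 is the target).

h = [3.7707, 2.4968, 3.2102, 0.0000]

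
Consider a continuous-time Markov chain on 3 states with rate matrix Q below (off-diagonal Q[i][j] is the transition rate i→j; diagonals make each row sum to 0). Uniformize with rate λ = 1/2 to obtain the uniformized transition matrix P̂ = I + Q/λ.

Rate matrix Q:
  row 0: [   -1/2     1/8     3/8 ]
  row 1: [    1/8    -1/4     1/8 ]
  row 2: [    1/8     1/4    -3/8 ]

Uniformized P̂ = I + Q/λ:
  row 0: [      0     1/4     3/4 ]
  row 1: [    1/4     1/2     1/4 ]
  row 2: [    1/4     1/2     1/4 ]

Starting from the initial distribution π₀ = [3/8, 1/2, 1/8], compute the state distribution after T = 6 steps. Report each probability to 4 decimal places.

t=0: π = [0.3750, 0.5000, 0.1250]
t=1: π = [0.1563, 0.4063, 0.4375]
t=2: π = [0.2109, 0.4609, 0.3281]
t=3: π = [0.1973, 0.4473, 0.3555]
t=4: π = [0.2007, 0.4507, 0.3486]
t=5: π = [0.1998, 0.4498, 0.3503]
t=6: π = [0.2000, 0.4500, 0.3499]

π = [0.2000, 0.4500, 0.3499]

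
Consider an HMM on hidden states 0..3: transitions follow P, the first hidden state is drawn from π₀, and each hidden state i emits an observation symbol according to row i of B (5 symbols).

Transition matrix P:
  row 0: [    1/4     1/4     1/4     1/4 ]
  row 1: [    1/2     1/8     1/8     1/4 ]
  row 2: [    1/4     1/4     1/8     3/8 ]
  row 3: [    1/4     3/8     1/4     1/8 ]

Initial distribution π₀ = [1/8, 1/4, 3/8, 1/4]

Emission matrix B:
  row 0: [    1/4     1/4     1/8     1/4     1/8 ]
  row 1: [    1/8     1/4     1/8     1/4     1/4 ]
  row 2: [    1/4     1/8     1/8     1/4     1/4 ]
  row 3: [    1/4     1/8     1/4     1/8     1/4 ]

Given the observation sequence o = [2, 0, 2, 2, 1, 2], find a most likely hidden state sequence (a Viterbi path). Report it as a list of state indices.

t=0: δ = [1.562e-02, 3.125e-02, 4.688e-02, 6.250e-02]  (obs o_0=2)
t=1: δ = [3.906e-03, 2.930e-03, 3.906e-03, 4.395e-03]  ψ = [1, 3, 3, 2]  (obs o_1=0)
t=2: δ = [1.831e-04, 2.060e-04, 1.373e-04, 3.662e-04]  ψ = [1, 3, 3, 2]  (obs o_2=2)
t=3: δ = [1.287e-05, 1.717e-05, 1.144e-05, 1.287e-05]  ψ = [1, 3, 3, 1]  (obs o_3=2)
t=4: δ = [2.146e-06, 1.207e-06, 4.023e-07, 5.364e-07]  ψ = [1, 3, 0, 1]  (obs o_4=1)
t=5: δ = [7.544e-08, 6.706e-08, 6.706e-08, 1.341e-07]  ψ = [1, 0, 0, 0]  (obs o_5=2)
backtrack: best end state = 3; path = [3, 2, 3, 1, 0, 3]

path = [3, 2, 3, 1, 0, 3]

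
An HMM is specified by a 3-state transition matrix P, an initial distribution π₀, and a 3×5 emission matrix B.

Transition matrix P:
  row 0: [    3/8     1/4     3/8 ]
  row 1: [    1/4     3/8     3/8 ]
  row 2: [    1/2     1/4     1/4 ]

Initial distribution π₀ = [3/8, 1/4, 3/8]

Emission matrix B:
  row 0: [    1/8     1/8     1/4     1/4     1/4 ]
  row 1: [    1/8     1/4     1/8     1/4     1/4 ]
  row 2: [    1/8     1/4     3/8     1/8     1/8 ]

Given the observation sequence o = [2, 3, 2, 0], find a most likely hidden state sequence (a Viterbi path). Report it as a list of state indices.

path = [2, 0, 2, 0]

t=0: δ = [9.375e-02, 3.125e-02, 1.406e-01]  (obs o_0=2)
t=1: δ = [1.758e-02, 8.789e-03, 4.395e-03]  ψ = [2, 2, 0]  (obs o_1=3)
t=2: δ = [1.648e-03, 5.493e-04, 2.472e-03]  ψ = [0, 0, 0]  (obs o_2=2)
t=3: δ = [1.545e-04, 7.725e-05, 7.725e-05]  ψ = [2, 2, 0]  (obs o_3=0)
backtrack: best end state = 0; path = [2, 0, 2, 0]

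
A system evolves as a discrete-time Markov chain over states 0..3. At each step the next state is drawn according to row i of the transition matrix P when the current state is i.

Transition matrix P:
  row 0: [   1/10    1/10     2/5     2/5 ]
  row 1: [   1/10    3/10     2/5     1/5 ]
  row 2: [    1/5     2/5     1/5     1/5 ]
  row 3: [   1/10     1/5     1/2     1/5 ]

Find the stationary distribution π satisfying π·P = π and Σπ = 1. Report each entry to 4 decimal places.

Balance equations π_j = Σ_i π_i·P[i][j]:
  π_0 = 1/10·π_0 + 1/10·π_1 + 1/5·π_2 + 1/10·π_3
  π_1 = 1/10·π_0 + 3/10·π_1 + 2/5·π_2 + 1/5·π_3
  π_2 = 2/5·π_0 + 2/5·π_1 + 1/5·π_2 + 1/2·π_3
  normalize: π_0 + π_1 + π_2 + π_3 = 1
Solving the linear system gives exactly π = [81/599, 171/599, 211/599, 136/599].

π = [0.1352, 0.2855, 0.3523, 0.2270]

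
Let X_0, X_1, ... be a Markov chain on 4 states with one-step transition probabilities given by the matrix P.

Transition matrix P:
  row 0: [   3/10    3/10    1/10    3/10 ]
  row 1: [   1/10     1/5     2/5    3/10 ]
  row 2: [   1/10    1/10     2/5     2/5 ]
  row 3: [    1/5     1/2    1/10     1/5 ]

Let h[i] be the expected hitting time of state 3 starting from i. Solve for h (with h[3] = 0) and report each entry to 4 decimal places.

First-step conditioning: h[3] = 0; for i ≠ 3, h[i] = 1 + Σ_k P[i][k]·h[k].
  h[0] = 1 + 3/10·h[0] + 3/10·h[1] + 1/10·h[2]
  h[1] = 1 + 1/10·h[0] + 1/5·h[1] + 2/5·h[2]
  h[2] = 1 + 1/10·h[0] + 1/10·h[1] + 2/5·h[2]
Solving the 3×3 linear system over states ≠ 3 gives exactly h = [830/269, 800/269, 720/269, 0] (h[3] = 0 is the target).

h = [3.0855, 2.9740, 2.6766, 0.0000]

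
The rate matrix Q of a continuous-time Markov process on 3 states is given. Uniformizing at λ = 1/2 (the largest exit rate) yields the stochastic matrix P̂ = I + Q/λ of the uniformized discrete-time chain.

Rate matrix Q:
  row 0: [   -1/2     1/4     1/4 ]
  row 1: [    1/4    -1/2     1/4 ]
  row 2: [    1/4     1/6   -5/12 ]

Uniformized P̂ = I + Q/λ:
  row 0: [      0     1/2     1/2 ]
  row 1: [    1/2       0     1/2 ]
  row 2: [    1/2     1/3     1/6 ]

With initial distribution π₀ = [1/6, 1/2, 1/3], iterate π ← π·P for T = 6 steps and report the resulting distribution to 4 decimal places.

π = [0.3307, 0.2943, 0.3749]

t=0: π = [0.1667, 0.5000, 0.3333]
t=1: π = [0.4167, 0.1944, 0.3889]
t=2: π = [0.2917, 0.3380, 0.3704]
t=3: π = [0.3542, 0.2693, 0.3765]
t=4: π = [0.3229, 0.3026, 0.3745]
t=5: π = [0.3385, 0.2863, 0.3752]
t=6: π = [0.3307, 0.2943, 0.3749]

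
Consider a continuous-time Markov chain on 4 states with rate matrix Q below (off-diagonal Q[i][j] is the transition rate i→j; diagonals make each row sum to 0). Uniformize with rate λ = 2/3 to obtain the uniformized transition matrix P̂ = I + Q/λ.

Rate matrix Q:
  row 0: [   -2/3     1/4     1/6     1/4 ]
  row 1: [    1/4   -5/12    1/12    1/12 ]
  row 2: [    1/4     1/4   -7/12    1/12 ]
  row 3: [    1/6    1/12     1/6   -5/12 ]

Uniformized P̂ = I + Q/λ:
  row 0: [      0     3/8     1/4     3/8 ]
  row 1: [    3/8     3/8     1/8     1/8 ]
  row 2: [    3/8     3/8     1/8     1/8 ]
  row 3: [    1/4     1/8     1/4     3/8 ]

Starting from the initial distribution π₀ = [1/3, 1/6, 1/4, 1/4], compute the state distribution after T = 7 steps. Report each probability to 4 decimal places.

t=0: π = [0.3333, 0.1667, 0.2500, 0.2500]
t=1: π = [0.2188, 0.3125, 0.1979, 0.2708]
t=2: π = [0.2591, 0.3073, 0.1862, 0.2474]
t=3: π = [0.2469, 0.3132, 0.1883, 0.2516]
t=4: π = [0.2510, 0.3121, 0.1873, 0.2496]
t=5: π = [0.2497, 0.3126, 0.1876, 0.2501]
t=6: π = [0.2501, 0.3125, 0.1875, 0.2500]
t=7: π = [0.2500, 0.3125, 0.1875, 0.2500]

π = [0.2500, 0.3125, 0.1875, 0.2500]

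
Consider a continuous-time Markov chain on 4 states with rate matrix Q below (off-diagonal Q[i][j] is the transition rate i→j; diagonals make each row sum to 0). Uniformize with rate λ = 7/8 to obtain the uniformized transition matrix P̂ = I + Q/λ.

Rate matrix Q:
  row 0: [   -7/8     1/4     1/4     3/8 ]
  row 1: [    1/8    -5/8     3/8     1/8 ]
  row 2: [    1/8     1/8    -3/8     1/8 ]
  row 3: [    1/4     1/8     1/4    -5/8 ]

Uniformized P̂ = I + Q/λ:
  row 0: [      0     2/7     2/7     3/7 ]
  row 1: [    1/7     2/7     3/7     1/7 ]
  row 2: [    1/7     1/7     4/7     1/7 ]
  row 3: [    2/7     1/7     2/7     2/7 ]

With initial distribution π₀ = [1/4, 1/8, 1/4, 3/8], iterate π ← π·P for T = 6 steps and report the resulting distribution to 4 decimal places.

t=0: π = [0.2500, 0.1250, 0.2500, 0.3750]
t=1: π = [0.1607, 0.1964, 0.3750, 0.2679]
t=2: π = [0.1582, 0.1939, 0.4209, 0.2270]
t=3: π = [0.1527, 0.1931, 0.4337, 0.2205]
t=4: π = [0.1525, 0.1923, 0.4372, 0.2180]
t=5: π = [0.1522, 0.1921, 0.4381, 0.2176]
t=6: π = [0.1522, 0.1920, 0.4383, 0.2174]

π = [0.1522, 0.1920, 0.4383, 0.2174]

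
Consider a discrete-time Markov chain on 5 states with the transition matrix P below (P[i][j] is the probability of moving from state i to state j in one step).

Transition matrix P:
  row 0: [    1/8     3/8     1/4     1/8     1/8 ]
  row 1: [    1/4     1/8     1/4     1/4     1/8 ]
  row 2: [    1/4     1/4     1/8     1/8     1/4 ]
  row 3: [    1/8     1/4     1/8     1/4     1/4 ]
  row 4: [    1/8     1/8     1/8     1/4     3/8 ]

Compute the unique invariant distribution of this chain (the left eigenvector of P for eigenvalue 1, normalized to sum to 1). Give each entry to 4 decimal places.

Balance equations π_j = Σ_i π_i·P[i][j]:
  π_0 = 1/8·π_0 + 1/4·π_1 + 1/4·π_2 + 1/8·π_3 + 1/8·π_4
  π_1 = 3/8·π_0 + 1/8·π_1 + 1/4·π_2 + 1/4·π_3 + 1/8·π_4
  π_2 = 1/4·π_0 + 1/4·π_1 + 1/8·π_2 + 1/8·π_3 + 1/8·π_4
  π_3 = 1/8·π_0 + 1/4·π_1 + 1/8·π_2 + 1/4·π_3 + 1/4·π_4
  normalize: π_0 + π_1 + π_2 + π_3 + π_4 = 1
Solving the linear system gives exactly π = [37/213, 46/213, 37/213, 44/213, 49/213].

π = [0.1737, 0.2160, 0.1737, 0.2066, 0.2300]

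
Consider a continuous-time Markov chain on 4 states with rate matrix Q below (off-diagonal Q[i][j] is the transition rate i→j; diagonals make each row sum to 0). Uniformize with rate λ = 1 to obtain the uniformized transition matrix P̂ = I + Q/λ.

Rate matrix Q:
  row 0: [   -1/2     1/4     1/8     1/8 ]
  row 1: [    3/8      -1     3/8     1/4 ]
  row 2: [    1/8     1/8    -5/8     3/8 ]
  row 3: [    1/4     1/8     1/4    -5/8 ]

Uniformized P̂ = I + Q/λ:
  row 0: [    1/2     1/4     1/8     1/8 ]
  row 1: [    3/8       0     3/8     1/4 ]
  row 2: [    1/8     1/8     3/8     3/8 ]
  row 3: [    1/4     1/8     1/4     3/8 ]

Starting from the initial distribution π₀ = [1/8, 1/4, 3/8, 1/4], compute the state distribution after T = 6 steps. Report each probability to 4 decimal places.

t=0: π = [0.1250, 0.2500, 0.3750, 0.2500]
t=1: π = [0.2656, 0.1094, 0.3125, 0.3125]
t=2: π = [0.2910, 0.1445, 0.2695, 0.2949]
t=3: π = [0.3071, 0.1433, 0.2654, 0.2842]
t=4: π = [0.3115, 0.1455, 0.2627, 0.2803]
t=5: π = [0.3132, 0.1458, 0.2621, 0.2789]
t=6: π = [0.3138, 0.1459, 0.2618, 0.2785]

π = [0.3138, 0.1459, 0.2618, 0.2785]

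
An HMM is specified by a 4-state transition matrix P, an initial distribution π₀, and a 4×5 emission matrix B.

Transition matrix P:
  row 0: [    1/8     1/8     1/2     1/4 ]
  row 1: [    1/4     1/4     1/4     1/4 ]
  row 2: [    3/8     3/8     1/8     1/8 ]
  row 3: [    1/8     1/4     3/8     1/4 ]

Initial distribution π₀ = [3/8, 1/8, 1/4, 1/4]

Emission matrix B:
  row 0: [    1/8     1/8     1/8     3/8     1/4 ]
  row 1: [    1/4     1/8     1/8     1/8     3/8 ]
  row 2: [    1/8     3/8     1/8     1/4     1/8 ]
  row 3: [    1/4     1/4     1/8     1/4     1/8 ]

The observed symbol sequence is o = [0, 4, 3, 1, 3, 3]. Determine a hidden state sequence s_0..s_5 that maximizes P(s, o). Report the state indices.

path = [3, 1, 0, 2, 0, 2]

t=0: δ = [4.688e-02, 3.125e-02, 3.125e-02, 6.250e-02]  (obs o_0=0)
t=1: δ = [2.930e-03, 5.859e-03, 2.930e-03, 1.953e-03]  ψ = [2, 3, 0, 3]  (obs o_1=4)
t=2: δ = [5.493e-04, 1.831e-04, 3.662e-04, 3.662e-04]  ψ = [1, 1, 0, 1]  (obs o_2=3)
t=3: δ = [1.717e-05, 1.717e-05, 1.030e-04, 3.433e-05]  ψ = [2, 2, 0, 0]  (obs o_3=1)
t=4: δ = [1.448e-05, 4.828e-06, 3.219e-06, 3.219e-06]  ψ = [2, 2, 2, 2]  (obs o_4=3)
t=5: δ = [6.789e-07, 2.263e-07, 1.810e-06, 9.052e-07]  ψ = [0, 0, 0, 0]  (obs o_5=3)
backtrack: best end state = 2; path = [3, 1, 0, 2, 0, 2]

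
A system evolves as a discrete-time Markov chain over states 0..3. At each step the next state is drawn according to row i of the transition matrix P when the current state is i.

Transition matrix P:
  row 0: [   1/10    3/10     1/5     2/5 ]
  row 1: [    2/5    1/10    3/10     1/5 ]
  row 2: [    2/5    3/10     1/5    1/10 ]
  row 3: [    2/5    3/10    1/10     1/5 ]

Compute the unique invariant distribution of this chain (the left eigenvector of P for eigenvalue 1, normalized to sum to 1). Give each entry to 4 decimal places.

Balance equations π_j = Σ_i π_i·P[i][j]:
  π_0 = 1/10·π_0 + 2/5·π_1 + 2/5·π_2 + 2/5·π_3
  π_1 = 3/10·π_0 + 1/10·π_1 + 3/10·π_2 + 3/10·π_3
  π_2 = 1/5·π_0 + 3/10·π_1 + 1/5·π_2 + 1/10·π_3
  normalize: π_0 + π_1 + π_2 + π_3 = 1
Solving the linear system gives exactly π = [4/13, 1/4, 47/234, 113/468].

π = [0.3077, 0.2500, 0.2009, 0.2415]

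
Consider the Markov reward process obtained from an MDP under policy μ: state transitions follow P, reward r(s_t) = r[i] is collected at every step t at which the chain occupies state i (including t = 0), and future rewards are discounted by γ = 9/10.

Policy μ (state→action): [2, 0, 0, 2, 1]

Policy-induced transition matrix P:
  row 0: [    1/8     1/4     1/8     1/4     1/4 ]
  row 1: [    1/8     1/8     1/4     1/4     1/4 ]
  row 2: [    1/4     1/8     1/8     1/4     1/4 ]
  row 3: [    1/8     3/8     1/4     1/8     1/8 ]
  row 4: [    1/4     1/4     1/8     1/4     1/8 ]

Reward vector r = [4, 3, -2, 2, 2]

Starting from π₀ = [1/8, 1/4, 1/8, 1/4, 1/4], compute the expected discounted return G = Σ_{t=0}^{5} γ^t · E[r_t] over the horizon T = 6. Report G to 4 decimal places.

G = 8.7871

t=0: π = [0.1250, 0.2500, 0.1250, 0.2500, 0.2500], E[r] = 2.0000, γ^t·E[r] = 2.000000, running G = 2.000000
t=1: π = [0.1719, 0.2344, 0.1875, 0.2188, 0.1875], E[r] = 1.8281, γ^t·E[r] = 1.645313, running G = 3.645313
t=2: π = [0.1719, 0.2246, 0.1816, 0.2227, 0.1992], E[r] = 1.8418, γ^t·E[r] = 1.491855, running G = 5.137168
t=3: π = [0.1726, 0.2271, 0.1809, 0.2222, 0.1973], E[r] = 1.8486, γ^t·E[r] = 1.347653, running G = 6.484821
t=4: π = [0.1723, 0.2268, 0.1812, 0.2222, 0.1976], E[r] = 1.8467, γ^t·E[r] = 1.211627, running G = 7.696448
t=5: π = [0.1723, 0.2268, 0.1811, 0.2222, 0.1975], E[r] = 1.8470, γ^t·E[r] = 1.090615, running G = 8.787063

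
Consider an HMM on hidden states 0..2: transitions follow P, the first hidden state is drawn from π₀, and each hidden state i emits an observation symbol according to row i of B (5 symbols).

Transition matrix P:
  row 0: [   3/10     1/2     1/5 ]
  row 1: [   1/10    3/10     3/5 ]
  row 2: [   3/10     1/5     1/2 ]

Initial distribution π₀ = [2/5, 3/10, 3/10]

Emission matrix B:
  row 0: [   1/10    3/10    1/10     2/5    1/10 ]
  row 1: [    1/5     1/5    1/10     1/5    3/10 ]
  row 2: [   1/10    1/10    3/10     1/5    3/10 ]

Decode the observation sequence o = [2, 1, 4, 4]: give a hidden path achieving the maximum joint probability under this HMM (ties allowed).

t=0: δ = [4.000e-02, 3.000e-02, 9.000e-02]  (obs o_0=2)
t=1: δ = [8.100e-03, 4.000e-03, 4.500e-03]  ψ = [2, 0, 2]  (obs o_1=1)
t=2: δ = [2.430e-04, 1.215e-03, 7.200e-04]  ψ = [0, 0, 1]  (obs o_2=4)
t=3: δ = [2.160e-05, 1.094e-04, 2.187e-04]  ψ = [2, 1, 1]  (obs o_3=4)
backtrack: best end state = 2; path = [2, 0, 1, 2]

path = [2, 0, 1, 2]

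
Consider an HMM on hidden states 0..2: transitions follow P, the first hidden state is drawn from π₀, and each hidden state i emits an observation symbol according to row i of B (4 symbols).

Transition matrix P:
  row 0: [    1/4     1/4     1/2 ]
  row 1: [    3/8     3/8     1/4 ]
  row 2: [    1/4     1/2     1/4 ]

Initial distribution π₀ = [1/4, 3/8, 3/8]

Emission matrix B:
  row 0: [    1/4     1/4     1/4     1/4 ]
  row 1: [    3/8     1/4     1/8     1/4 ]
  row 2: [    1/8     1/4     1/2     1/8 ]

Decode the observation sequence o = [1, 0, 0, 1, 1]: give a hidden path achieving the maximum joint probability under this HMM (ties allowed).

path = [2, 1, 1, 0, 2]

t=0: δ = [6.250e-02, 9.375e-02, 9.375e-02]  (obs o_0=1)
t=1: δ = [8.789e-03, 1.758e-02, 3.906e-03]  ψ = [1, 2, 0]  (obs o_1=0)
t=2: δ = [1.648e-03, 2.472e-03, 5.493e-04]  ψ = [1, 1, 0]  (obs o_2=0)
t=3: δ = [2.317e-04, 2.317e-04, 2.060e-04]  ψ = [1, 1, 0]  (obs o_3=1)
t=4: δ = [2.173e-05, 2.575e-05, 2.897e-05]  ψ = [1, 2, 0]  (obs o_4=1)
backtrack: best end state = 2; path = [2, 1, 1, 0, 2]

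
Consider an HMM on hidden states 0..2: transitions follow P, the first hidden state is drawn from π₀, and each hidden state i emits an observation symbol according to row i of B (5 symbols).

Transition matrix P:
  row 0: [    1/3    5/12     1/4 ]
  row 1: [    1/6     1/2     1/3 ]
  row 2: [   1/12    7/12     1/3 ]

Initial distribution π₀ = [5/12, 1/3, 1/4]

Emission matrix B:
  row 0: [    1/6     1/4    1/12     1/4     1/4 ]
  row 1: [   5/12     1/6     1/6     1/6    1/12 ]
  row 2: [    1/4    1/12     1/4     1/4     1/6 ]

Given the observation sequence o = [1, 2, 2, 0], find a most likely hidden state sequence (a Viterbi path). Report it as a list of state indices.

t=0: δ = [1.042e-01, 5.556e-02, 2.083e-02]  (obs o_0=1)
t=1: δ = [2.894e-03, 7.234e-03, 6.510e-03]  ψ = [0, 0, 0]  (obs o_1=2)
t=2: δ = [1.005e-04, 6.330e-04, 6.028e-04]  ψ = [1, 2, 1]  (obs o_2=2)
t=3: δ = [1.758e-05, 1.465e-04, 5.275e-05]  ψ = [1, 2, 1]  (obs o_3=0)
backtrack: best end state = 1; path = [0, 1, 2, 1]

path = [0, 1, 2, 1]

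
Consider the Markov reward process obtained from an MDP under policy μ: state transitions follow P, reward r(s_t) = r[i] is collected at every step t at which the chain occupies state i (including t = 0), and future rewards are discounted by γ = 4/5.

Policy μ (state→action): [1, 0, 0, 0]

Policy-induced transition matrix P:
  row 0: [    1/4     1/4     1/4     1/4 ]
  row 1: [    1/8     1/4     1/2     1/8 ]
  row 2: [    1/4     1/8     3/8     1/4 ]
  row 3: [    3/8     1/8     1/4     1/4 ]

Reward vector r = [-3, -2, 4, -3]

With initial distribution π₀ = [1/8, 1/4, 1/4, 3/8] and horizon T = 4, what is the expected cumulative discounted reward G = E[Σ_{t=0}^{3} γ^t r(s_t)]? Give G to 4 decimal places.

t=0: π = [0.1250, 0.2500, 0.2500, 0.3750], E[r] = -1.0000, γ^t·E[r] = -1.000000, running G = -1.000000
t=1: π = [0.2656, 0.1719, 0.3438, 0.2188], E[r] = -0.4219, γ^t·E[r] = -0.337500, running G = -1.337500
t=2: π = [0.2559, 0.1797, 0.3359, 0.2285], E[r] = -0.4688, γ^t·E[r] = -0.300000, running G = -1.637500
t=3: π = [0.2561, 0.1794, 0.3369, 0.2275], E[r] = -0.4622, γ^t·E[r] = -0.236625, running G = -1.874125

G = -1.8741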